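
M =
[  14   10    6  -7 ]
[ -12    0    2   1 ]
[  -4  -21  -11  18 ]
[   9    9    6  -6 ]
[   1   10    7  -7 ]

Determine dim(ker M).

Row reduce to echelon form.
R2 ← R2 + (6/7)·R1: [0, 60/7, 50/7, -5]
R3 ← R3 + (2/7)·R1: [0, -127/7, -65/7, 16]
R4 ← R4 − (9/14)·R1: [0, 18/7, 15/7, -3/2]
R5 ← R5 − (1/14)·R1: [0, 65/7, 46/7, -13/2]
R3 ← R3 + (127/60)·R2: [0, 0, 35/6, 65/12]
R4 ← R4 − (3/10)·R2: [0, 0, 0, 0]
R5 ← R5 − (13/12)·R2: [0, 0, -7/6, -13/12]
R5 ← R5 + (1/5)·R3: [0, 0, 0, 0]
3 nonzero rows, so rank(M) = 3.
M has 4 columns; by rank–nullity, nullity = 4 − 3 = 1.

1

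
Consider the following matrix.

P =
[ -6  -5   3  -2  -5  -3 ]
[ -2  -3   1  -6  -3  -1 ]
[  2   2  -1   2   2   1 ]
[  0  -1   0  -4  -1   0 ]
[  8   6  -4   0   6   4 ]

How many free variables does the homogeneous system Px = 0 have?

Row reduce to echelon form.
R2 ← R2 − (1/3)·R1: [0, -4/3, 0, -16/3, -4/3, 0]
R3 ← R3 + (1/3)·R1: [0, 1/3, 0, 4/3, 1/3, 0]
R5 ← R5 + (4/3)·R1: [0, -2/3, 0, -8/3, -2/3, 0]
R3 ← R3 + (1/4)·R2: [0, 0, 0, 0, 0, 0]
R4 ← R4 − (3/4)·R2: [0, 0, 0, 0, 0, 0]
R5 ← R5 − (1/2)·R2: [0, 0, 0, 0, 0, 0]
2 nonzero rows, so rank(P) = 2.
P has 6 columns; by rank–nullity, nullity = 6 − 2 = 4.

4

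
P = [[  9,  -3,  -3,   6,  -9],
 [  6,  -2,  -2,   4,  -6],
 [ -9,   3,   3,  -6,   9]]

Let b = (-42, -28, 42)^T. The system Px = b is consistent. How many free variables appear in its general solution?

Row reduce the augmented matrix [P | b].
R2 ← R2 − (2/3)·R1: [0, 0, 0, 0, 0, 0]
R3 ← R3 + R1: [0, 0, 0, 0, 0, 0]
The echelon form has 1 nonzero rows, and every pivot lies in the first 5 columns, so rank(P) = rank([P|b]) = 1.
The system is consistent.
Free variables = (unknowns) − (rank) = 5 − 1 = 4.

4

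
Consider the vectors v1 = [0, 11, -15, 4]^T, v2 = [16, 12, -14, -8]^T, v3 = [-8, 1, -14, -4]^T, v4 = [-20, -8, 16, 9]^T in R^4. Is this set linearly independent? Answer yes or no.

Form the matrix with these vectors as rows and row reduce.
Swap R1 ↔ R2
R3 ← R3 + (1/2)·R1: [0, 7, -21, -8]
R4 ← R4 + (5/4)·R1: [0, 7, -3/2, -1]
R3 ← R3 − (7/11)·R2: [0, 0, -126/11, -116/11]
R4 ← R4 − (7/11)·R2: [0, 0, 177/22, -39/11]
R4 ← R4 + (59/84)·R3: [0, 0, 0, -230/21]
4 nonzero rows, so the 4 vectors span a space of dimension 4.
Since 4 = 4, the vectors are linearly independent.

yes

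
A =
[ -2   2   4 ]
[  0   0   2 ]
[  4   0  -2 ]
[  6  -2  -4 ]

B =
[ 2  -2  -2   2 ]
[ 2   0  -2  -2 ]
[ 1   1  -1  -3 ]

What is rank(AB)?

First compute AB:
[[  4,   8,  -4, -20],
 [  2,   2,  -2,  -6],
 [  6, -10,  -6,  14],
 [  4, -16,  -4,  28]]
Now row reduce the product.
R2 ← R2 − (1/2)·R1: [0, -2, 0, 4]
R3 ← R3 − (3/2)·R1: [0, -22, 0, 44]
R4 ← R4 − R1: [0, -24, 0, 48]
R3 ← R3 − (11)·R2: [0, 0, 0, 0]
R4 ← R4 − (12)·R2: [0, 0, 0, 0]
2 nonzero rows, so rank(AB) = 2.

2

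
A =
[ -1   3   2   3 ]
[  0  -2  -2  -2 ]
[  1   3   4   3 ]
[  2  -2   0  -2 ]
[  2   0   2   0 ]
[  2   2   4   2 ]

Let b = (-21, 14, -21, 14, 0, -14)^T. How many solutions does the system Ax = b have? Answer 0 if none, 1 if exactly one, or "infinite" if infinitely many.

Row reduce the augmented matrix [A | b].
R3 ← R3 + R1: [0, 6, 6, 6, -42]
R4 ← R4 + (2)·R1: [0, 4, 4, 4, -28]
R5 ← R5 + (2)·R1: [0, 6, 6, 6, -42]
R6 ← R6 + (2)·R1: [0, 8, 8, 8, -56]
R3 ← R3 + (3)·R2: [0, 0, 0, 0, 0]
R4 ← R4 + (2)·R2: [0, 0, 0, 0, 0]
R5 ← R5 + (3)·R2: [0, 0, 0, 0, 0]
R6 ← R6 + (4)·R2: [0, 0, 0, 0, 0]
The echelon form has 2 nonzero rows, and every pivot lies in the first 4 columns, so rank(A) = rank([A|b]) = 2.
The system is consistent.
rank = 2 < 4 unknowns, so there are infinitely many solutions.

infinite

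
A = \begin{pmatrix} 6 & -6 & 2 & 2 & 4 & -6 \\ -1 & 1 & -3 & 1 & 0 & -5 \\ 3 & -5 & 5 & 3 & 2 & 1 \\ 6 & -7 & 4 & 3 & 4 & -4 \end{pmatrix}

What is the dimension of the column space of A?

3

Row reduce to echelon form.
R2 ← R2 + (1/6)·R1: [0, 0, -8/3, 4/3, 2/3, -6]
R3 ← R3 − (1/2)·R1: [0, -2, 4, 2, 0, 4]
R4 ← R4 − R1: [0, -1, 2, 1, 0, 2]
Swap R2 ↔ R3
R4 ← R4 − (1/2)·R2: [0, 0, 0, 0, 0, 0]
Echelon form has 3 nonzero rows, so rank(A) = 3.
The column space has dimension equal to the rank: 3.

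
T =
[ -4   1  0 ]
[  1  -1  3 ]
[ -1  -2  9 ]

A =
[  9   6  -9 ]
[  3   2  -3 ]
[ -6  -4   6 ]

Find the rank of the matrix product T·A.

1

First compute TA:
[[-33, -22,  33],
 [-12,  -8,  12],
 [-69, -46,  69]]
Now row reduce the product.
R2 ← R2 − (4/11)·R1: [0, 0, 0]
R3 ← R3 − (23/11)·R1: [0, 0, 0]
1 nonzero row, so rank(TA) = 1.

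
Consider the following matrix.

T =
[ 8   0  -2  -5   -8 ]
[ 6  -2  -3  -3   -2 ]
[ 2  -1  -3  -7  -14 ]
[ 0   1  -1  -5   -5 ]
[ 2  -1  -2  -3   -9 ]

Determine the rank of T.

Row reduce to echelon form.
R2 ← R2 − (3/4)·R1: [0, -2, -3/2, 3/4, 4]
R3 ← R3 − (1/4)·R1: [0, -1, -5/2, -23/4, -12]
R5 ← R5 − (1/4)·R1: [0, -1, -3/2, -7/4, -7]
R3 ← R3 − (1/2)·R2: [0, 0, -7/4, -49/8, -14]
R4 ← R4 + (1/2)·R2: [0, 0, -7/4, -37/8, -3]
R5 ← R5 − (1/2)·R2: [0, 0, -3/4, -17/8, -9]
R4 ← R4 − R3: [0, 0, 0, 3/2, 11]
R5 ← R5 − (3/7)·R3: [0, 0, 0, 1/2, -3]
R5 ← R5 − (1/3)·R4: [0, 0, 0, 0, -20/3]
Echelon form has 5 nonzero rows, so rank(T) = 5.

5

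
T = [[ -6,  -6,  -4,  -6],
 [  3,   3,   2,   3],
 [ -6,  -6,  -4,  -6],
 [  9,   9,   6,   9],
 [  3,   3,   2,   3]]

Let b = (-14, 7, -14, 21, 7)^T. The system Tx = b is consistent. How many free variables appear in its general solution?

3

Row reduce the augmented matrix [T | b].
R2 ← R2 + (1/2)·R1: [0, 0, 0, 0, 0]
R3 ← R3 − R1: [0, 0, 0, 0, 0]
R4 ← R4 + (3/2)·R1: [0, 0, 0, 0, 0]
R5 ← R5 + (1/2)·R1: [0, 0, 0, 0, 0]
The echelon form has 1 nonzero rows, and every pivot lies in the first 4 columns, so rank(T) = rank([T|b]) = 1.
The system is consistent.
Free variables = (unknowns) − (rank) = 4 − 1 = 3.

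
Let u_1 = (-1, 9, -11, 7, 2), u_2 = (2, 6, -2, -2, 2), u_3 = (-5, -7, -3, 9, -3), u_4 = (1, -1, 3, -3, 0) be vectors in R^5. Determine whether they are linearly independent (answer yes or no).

no

Form the matrix with these vectors as rows and row reduce.
R2 ← R2 + (2)·R1: [0, 24, -24, 12, 6]
R3 ← R3 − (5)·R1: [0, -52, 52, -26, -13]
R4 ← R4 + R1: [0, 8, -8, 4, 2]
R3 ← R3 + (13/6)·R2: [0, 0, 0, 0, 0]
R4 ← R4 − (1/3)·R2: [0, 0, 0, 0, 0]
2 nonzero rows, so the 4 vectors span a space of dimension 2.
Since 2 < 4, the vectors are linearly dependent.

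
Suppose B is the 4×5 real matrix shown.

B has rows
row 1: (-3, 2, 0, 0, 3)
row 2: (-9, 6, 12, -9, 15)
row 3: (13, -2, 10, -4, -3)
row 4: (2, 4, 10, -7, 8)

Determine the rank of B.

Row reduce to echelon form.
R2 ← R2 − (3)·R1: [0, 0, 12, -9, 6]
R3 ← R3 + (13/3)·R1: [0, 20/3, 10, -4, 10]
R4 ← R4 + (2/3)·R1: [0, 16/3, 10, -7, 10]
Swap R2 ↔ R3
R4 ← R4 − (4/5)·R2: [0, 0, 2, -19/5, 2]
R4 ← R4 − (1/6)·R3: [0, 0, 0, -23/10, 1]
Echelon form has 4 nonzero rows, so rank(B) = 4.

4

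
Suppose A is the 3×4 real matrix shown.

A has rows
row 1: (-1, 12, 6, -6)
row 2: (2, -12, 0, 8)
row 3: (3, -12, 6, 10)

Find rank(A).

Row reduce to echelon form.
R2 ← R2 + (2)·R1: [0, 12, 12, -4]
R3 ← R3 + (3)·R1: [0, 24, 24, -8]
R3 ← R3 − (2)·R2: [0, 0, 0, 0]
Echelon form has 2 nonzero rows, so rank(A) = 2.

2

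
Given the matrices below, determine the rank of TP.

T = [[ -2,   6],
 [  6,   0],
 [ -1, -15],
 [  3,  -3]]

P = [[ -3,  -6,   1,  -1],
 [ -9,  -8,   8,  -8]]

2

First compute TP:
[[-48, -36,  46, -46],
 [-18, -36,   6,  -6],
 [138, 126, -121, 121],
 [ 18,   6, -21,  21]]
Now row reduce the product.
R2 ← R2 − (3/8)·R1: [0, -45/2, -45/4, 45/4]
R3 ← R3 + (23/8)·R1: [0, 45/2, 45/4, -45/4]
R4 ← R4 + (3/8)·R1: [0, -15/2, -15/4, 15/4]
R3 ← R3 + R2: [0, 0, 0, 0]
R4 ← R4 − (1/3)·R2: [0, 0, 0, 0]
2 nonzero rows, so rank(TP) = 2.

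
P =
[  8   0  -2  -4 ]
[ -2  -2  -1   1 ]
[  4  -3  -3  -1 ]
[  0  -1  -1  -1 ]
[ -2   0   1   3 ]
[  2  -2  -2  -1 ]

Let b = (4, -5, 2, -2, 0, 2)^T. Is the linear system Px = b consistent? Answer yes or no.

Row reduce the augmented matrix [P | b].
R2 ← R2 + (1/4)·R1: [0, -2, -3/2, 0, -4]
R3 ← R3 − (1/2)·R1: [0, -3, -2, 1, 0]
R5 ← R5 + (1/4)·R1: [0, 0, 1/2, 2, 1]
R6 ← R6 − (1/4)·R1: [0, -2, -3/2, 0, 1]
R3 ← R3 − (3/2)·R2: [0, 0, 1/4, 1, 6]
R4 ← R4 − (1/2)·R2: [0, 0, -1/4, -1, 0]
R6 ← R6 − R2: [0, 0, 0, 0, 5]
R4 ← R4 + R3: [0, 0, 0, 0, 6]
R5 ← R5 − (2)·R3: [0, 0, 0, 0, -11]
R5 ← R5 + (11/6)·R4: [0, 0, 0, 0, 0]
R6 ← R6 − (5/6)·R4: [0, 0, 0, 0, 0]
The echelon form has 4 nonzero rows; the last pivot sits in the augmented column, so rank(P) = 3 but rank([P|b]) = 4.
Since the ranks differ, the system is inconsistent.

no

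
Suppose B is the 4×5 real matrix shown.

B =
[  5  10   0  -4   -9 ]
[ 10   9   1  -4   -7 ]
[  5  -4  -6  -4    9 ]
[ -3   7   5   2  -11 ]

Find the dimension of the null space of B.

Row reduce to echelon form.
R2 ← R2 − (2)·R1: [0, -11, 1, 4, 11]
R3 ← R3 − R1: [0, -14, -6, 0, 18]
R4 ← R4 + (3/5)·R1: [0, 13, 5, -2/5, -82/5]
R3 ← R3 − (14/11)·R2: [0, 0, -80/11, -56/11, 4]
R4 ← R4 + (13/11)·R2: [0, 0, 68/11, 238/55, -17/5]
R4 ← R4 + (17/20)·R3: [0, 0, 0, 0, 0]
3 nonzero rows, so rank(B) = 3.
B has 5 columns; by rank–nullity, nullity = 5 − 3 = 2.

2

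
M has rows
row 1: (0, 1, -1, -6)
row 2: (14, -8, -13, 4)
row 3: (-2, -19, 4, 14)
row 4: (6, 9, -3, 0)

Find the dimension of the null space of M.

0

Row reduce to echelon form.
Swap R1 ↔ R2
R3 ← R3 + (1/7)·R1: [0, -141/7, 15/7, 102/7]
R4 ← R4 − (3/7)·R1: [0, 87/7, 18/7, -12/7]
R3 ← R3 + (141/7)·R2: [0, 0, -18, -744/7]
R4 ← R4 − (87/7)·R2: [0, 0, 15, 510/7]
R4 ← R4 + (5/6)·R3: [0, 0, 0, -110/7]
4 nonzero rows, so rank(M) = 4.
M has 4 columns; by rank–nullity, nullity = 4 − 4 = 0.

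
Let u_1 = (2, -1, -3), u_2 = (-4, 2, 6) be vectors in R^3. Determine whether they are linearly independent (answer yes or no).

no

Form the matrix with these vectors as rows and row reduce.
R2 ← R2 + (2)·R1: [0, 0, 0]
1 nonzero row, so the 2 vectors span a space of dimension 1.
Since 1 < 2, the vectors are linearly dependent.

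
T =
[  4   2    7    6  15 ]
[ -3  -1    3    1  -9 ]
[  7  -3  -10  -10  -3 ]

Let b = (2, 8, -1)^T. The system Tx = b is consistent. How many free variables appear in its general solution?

2

Row reduce the augmented matrix [T | b].
R2 ← R2 + (3/4)·R1: [0, 1/2, 33/4, 11/2, 9/4, 19/2]
R3 ← R3 − (7/4)·R1: [0, -13/2, -89/4, -41/2, -117/4, -9/2]
R3 ← R3 + (13)·R2: [0, 0, 85, 51, 0, 119]
The echelon form has 3 nonzero rows, and every pivot lies in the first 5 columns, so rank(T) = rank([T|b]) = 3.
The system is consistent.
Free variables = (unknowns) − (rank) = 5 − 3 = 2.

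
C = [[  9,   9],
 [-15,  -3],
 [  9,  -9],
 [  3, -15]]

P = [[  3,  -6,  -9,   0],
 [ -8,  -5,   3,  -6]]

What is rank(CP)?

2

First compute CP:
[[-45, -99, -54, -54],
 [-21, 105, 126,  18],
 [ 99,  -9, -108,  54],
 [129,  57, -72,  90]]
Now row reduce the product.
R2 ← R2 − (7/15)·R1: [0, 756/5, 756/5, 216/5]
R3 ← R3 + (11/5)·R1: [0, -1134/5, -1134/5, -324/5]
R4 ← R4 + (43/15)·R1: [0, -1134/5, -1134/5, -324/5]
R3 ← R3 + (3/2)·R2: [0, 0, 0, 0]
R4 ← R4 + (3/2)·R2: [0, 0, 0, 0]
2 nonzero rows, so rank(CP) = 2.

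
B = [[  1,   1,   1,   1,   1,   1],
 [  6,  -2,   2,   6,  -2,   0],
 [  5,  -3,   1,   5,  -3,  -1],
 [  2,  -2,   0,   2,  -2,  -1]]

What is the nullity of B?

Row reduce to echelon form.
R2 ← R2 − (6)·R1: [0, -8, -4, 0, -8, -6]
R3 ← R3 − (5)·R1: [0, -8, -4, 0, -8, -6]
R4 ← R4 − (2)·R1: [0, -4, -2, 0, -4, -3]
R3 ← R3 − R2: [0, 0, 0, 0, 0, 0]
R4 ← R4 − (1/2)·R2: [0, 0, 0, 0, 0, 0]
2 nonzero rows, so rank(B) = 2.
B has 6 columns; by rank–nullity, nullity = 6 − 2 = 4.

4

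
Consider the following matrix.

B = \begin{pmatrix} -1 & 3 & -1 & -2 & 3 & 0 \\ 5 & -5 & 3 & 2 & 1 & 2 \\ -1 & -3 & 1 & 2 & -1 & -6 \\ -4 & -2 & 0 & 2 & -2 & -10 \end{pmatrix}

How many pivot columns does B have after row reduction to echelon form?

3

Row reduce to echelon form.
R2 ← R2 + (5)·R1: [0, 10, -2, -8, 16, 2]
R3 ← R3 − R1: [0, -6, 2, 4, -4, -6]
R4 ← R4 − (4)·R1: [0, -14, 4, 10, -14, -10]
R3 ← R3 + (3/5)·R2: [0, 0, 4/5, -4/5, 28/5, -24/5]
R4 ← R4 + (7/5)·R2: [0, 0, 6/5, -6/5, 42/5, -36/5]
R4 ← R4 − (3/2)·R3: [0, 0, 0, 0, 0, 0]
Echelon form has 3 nonzero rows, so rank(B) = 3.
Each nonzero row contributes one pivot column: 3 pivot columns.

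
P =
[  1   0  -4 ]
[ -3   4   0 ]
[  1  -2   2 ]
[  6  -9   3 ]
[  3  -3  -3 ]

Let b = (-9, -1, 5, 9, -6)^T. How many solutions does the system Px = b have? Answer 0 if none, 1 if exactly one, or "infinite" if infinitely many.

Row reduce the augmented matrix [P | b].
R2 ← R2 + (3)·R1: [0, 4, -12, -28]
R3 ← R3 − R1: [0, -2, 6, 14]
R4 ← R4 − (6)·R1: [0, -9, 27, 63]
R5 ← R5 − (3)·R1: [0, -3, 9, 21]
R3 ← R3 + (1/2)·R2: [0, 0, 0, 0]
R4 ← R4 + (9/4)·R2: [0, 0, 0, 0]
R5 ← R5 + (3/4)·R2: [0, 0, 0, 0]
The echelon form has 2 nonzero rows, and every pivot lies in the first 3 columns, so rank(P) = rank([P|b]) = 2.
The system is consistent.
rank = 2 < 3 unknowns, so there are infinitely many solutions.

infinite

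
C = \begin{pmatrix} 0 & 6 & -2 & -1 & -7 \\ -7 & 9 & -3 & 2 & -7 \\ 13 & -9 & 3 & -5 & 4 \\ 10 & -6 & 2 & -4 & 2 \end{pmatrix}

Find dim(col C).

2

Row reduce to echelon form.
Swap R1 ↔ R2
R3 ← R3 + (13/7)·R1: [0, 54/7, -18/7, -9/7, -9]
R4 ← R4 + (10/7)·R1: [0, 48/7, -16/7, -8/7, -8]
R3 ← R3 − (9/7)·R2: [0, 0, 0, 0, 0]
R4 ← R4 − (8/7)·R2: [0, 0, 0, 0, 0]
Echelon form has 2 nonzero rows, so rank(C) = 2.
The column space has dimension equal to the rank: 2.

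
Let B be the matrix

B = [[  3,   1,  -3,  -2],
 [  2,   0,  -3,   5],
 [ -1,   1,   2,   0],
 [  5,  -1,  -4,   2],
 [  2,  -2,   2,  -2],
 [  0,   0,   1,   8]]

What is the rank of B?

4

Row reduce to echelon form.
R2 ← R2 − (2/3)·R1: [0, -2/3, -1, 19/3]
R3 ← R3 + (1/3)·R1: [0, 4/3, 1, -2/3]
R4 ← R4 − (5/3)·R1: [0, -8/3, 1, 16/3]
R5 ← R5 − (2/3)·R1: [0, -8/3, 4, -2/3]
R3 ← R3 + (2)·R2: [0, 0, -1, 12]
R4 ← R4 − (4)·R2: [0, 0, 5, -20]
R5 ← R5 − (4)·R2: [0, 0, 8, -26]
R4 ← R4 + (5)·R3: [0, 0, 0, 40]
R5 ← R5 + (8)·R3: [0, 0, 0, 70]
R6 ← R6 + R3: [0, 0, 0, 20]
R5 ← R5 − (7/4)·R4: [0, 0, 0, 0]
R6 ← R6 − (1/2)·R4: [0, 0, 0, 0]
Echelon form has 4 nonzero rows, so rank(B) = 4.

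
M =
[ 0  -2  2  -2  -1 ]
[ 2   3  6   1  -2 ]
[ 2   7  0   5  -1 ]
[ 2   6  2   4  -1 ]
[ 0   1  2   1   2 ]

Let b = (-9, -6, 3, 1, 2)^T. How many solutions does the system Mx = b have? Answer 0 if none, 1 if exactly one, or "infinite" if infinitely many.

Row reduce the augmented matrix [M | b].
Swap R1 ↔ R2
R3 ← R3 − R1: [0, 4, -6, 4, 1, 9]
R4 ← R4 − R1: [0, 3, -4, 3, 1, 7]
R3 ← R3 + (2)·R2: [0, 0, -2, 0, -1, -9]
R4 ← R4 + (3/2)·R2: [0, 0, -1, 0, -1/2, -13/2]
R5 ← R5 + (1/2)·R2: [0, 0, 3, 0, 3/2, -5/2]
R4 ← R4 − (1/2)·R3: [0, 0, 0, 0, 0, -2]
R5 ← R5 + (3/2)·R3: [0, 0, 0, 0, 0, -16]
R5 ← R5 − (8)·R4: [0, 0, 0, 0, 0, 0]
The echelon form has 4 nonzero rows; the last pivot sits in the augmented column, so rank(M) = 3 but rank([M|b]) = 4.
Since the ranks differ, the system is inconsistent.
It has no solutions.

0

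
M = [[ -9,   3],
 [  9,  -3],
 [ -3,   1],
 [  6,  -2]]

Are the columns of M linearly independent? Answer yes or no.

Row reduce M to echelon form.
R2 ← R2 + R1: [0, 0]
R3 ← R3 − (1/3)·R1: [0, 0]
R4 ← R4 + (2/3)·R1: [0, 0]
1 pivot among 2 columns.
Only 1 < 2 pivot columns, so the columns are linearly dependent.

no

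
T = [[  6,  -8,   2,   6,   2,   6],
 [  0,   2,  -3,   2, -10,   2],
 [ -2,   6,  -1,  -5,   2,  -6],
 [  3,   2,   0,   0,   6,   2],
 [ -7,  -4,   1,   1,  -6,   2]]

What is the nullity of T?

2

Row reduce to echelon form.
R3 ← R3 + (1/3)·R1: [0, 10/3, -1/3, -3, 8/3, -4]
R4 ← R4 − (1/2)·R1: [0, 6, -1, -3, 5, -1]
R5 ← R5 + (7/6)·R1: [0, -40/3, 10/3, 8, -11/3, 9]
R3 ← R3 − (5/3)·R2: [0, 0, 14/3, -19/3, 58/3, -22/3]
R4 ← R4 − (3)·R2: [0, 0, 8, -9, 35, -7]
R5 ← R5 + (20/3)·R2: [0, 0, -50/3, 64/3, -211/3, 67/3]
R4 ← R4 − (12/7)·R3: [0, 0, 0, 13/7, 13/7, 39/7]
R5 ← R5 + (25/7)·R3: [0, 0, 0, -9/7, -9/7, -27/7]
R5 ← R5 + (9/13)·R4: [0, 0, 0, 0, 0, 0]
4 nonzero rows, so rank(T) = 4.
T has 6 columns; by rank–nullity, nullity = 6 − 4 = 2.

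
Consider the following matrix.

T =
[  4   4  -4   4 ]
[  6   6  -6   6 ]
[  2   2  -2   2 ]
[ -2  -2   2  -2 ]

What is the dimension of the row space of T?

Row reduce to echelon form.
R2 ← R2 − (3/2)·R1: [0, 0, 0, 0]
R3 ← R3 − (1/2)·R1: [0, 0, 0, 0]
R4 ← R4 + (1/2)·R1: [0, 0, 0, 0]
Echelon form has 1 nonzero row, so rank(T) = 1.
The row space has dimension equal to the rank: 1.

1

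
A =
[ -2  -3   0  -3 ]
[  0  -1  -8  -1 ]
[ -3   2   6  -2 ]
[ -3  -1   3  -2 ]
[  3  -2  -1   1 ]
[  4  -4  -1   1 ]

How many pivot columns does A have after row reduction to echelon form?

4

Row reduce to echelon form.
R3 ← R3 − (3/2)·R1: [0, 13/2, 6, 5/2]
R4 ← R4 − (3/2)·R1: [0, 7/2, 3, 5/2]
R5 ← R5 + (3/2)·R1: [0, -13/2, -1, -7/2]
R6 ← R6 + (2)·R1: [0, -10, -1, -5]
R3 ← R3 + (13/2)·R2: [0, 0, -46, -4]
R4 ← R4 + (7/2)·R2: [0, 0, -25, -1]
R5 ← R5 − (13/2)·R2: [0, 0, 51, 3]
R6 ← R6 − (10)·R2: [0, 0, 79, 5]
R4 ← R4 − (25/46)·R3: [0, 0, 0, 27/23]
R5 ← R5 + (51/46)·R3: [0, 0, 0, -33/23]
R6 ← R6 + (79/46)·R3: [0, 0, 0, -43/23]
R5 ← R5 + (11/9)·R4: [0, 0, 0, 0]
R6 ← R6 + (43/27)·R4: [0, 0, 0, 0]
Echelon form has 4 nonzero rows, so rank(A) = 4.
Each nonzero row contributes one pivot column: 4 pivot columns.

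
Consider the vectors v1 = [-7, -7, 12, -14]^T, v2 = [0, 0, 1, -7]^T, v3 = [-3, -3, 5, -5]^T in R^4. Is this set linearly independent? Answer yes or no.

no

Form the matrix with these vectors as rows and row reduce.
R3 ← R3 − (3/7)·R1: [0, 0, -1/7, 1]
R3 ← R3 + (1/7)·R2: [0, 0, 0, 0]
2 nonzero rows, so the 3 vectors span a space of dimension 2.
Since 2 < 3, the vectors are linearly dependent.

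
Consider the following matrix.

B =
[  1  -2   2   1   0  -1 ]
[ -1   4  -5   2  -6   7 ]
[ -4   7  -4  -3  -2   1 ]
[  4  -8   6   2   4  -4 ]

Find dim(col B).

3

Row reduce to echelon form.
R2 ← R2 + R1: [0, 2, -3, 3, -6, 6]
R3 ← R3 + (4)·R1: [0, -1, 4, 1, -2, -3]
R4 ← R4 − (4)·R1: [0, 0, -2, -2, 4, 0]
R3 ← R3 + (1/2)·R2: [0, 0, 5/2, 5/2, -5, 0]
R4 ← R4 + (4/5)·R3: [0, 0, 0, 0, 0, 0]
Echelon form has 3 nonzero rows, so rank(B) = 3.
The column space has dimension equal to the rank: 3.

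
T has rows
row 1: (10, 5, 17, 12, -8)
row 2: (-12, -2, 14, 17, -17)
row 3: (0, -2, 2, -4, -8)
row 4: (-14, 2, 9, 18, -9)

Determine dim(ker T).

1

Row reduce to echelon form.
R2 ← R2 + (6/5)·R1: [0, 4, 172/5, 157/5, -133/5]
R4 ← R4 + (7/5)·R1: [0, 9, 164/5, 174/5, -101/5]
R3 ← R3 + (1/2)·R2: [0, 0, 96/5, 117/10, -213/10]
R4 ← R4 − (9/4)·R2: [0, 0, -223/5, -717/20, 793/20]
R4 ← R4 + (223/96)·R3: [0, 0, 0, -555/64, -629/64]
4 nonzero rows, so rank(T) = 4.
T has 5 columns; by rank–nullity, nullity = 5 − 4 = 1.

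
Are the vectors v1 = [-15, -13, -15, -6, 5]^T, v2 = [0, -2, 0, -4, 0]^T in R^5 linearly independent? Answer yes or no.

yes

Form the matrix with these vectors as rows and row reduce.
2 nonzero rows, so the 2 vectors span a space of dimension 2.
Since 2 = 2, the vectors are linearly independent.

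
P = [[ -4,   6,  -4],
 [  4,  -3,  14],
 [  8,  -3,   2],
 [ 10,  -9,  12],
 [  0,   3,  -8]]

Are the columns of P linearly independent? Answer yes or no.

Row reduce P to echelon form.
R2 ← R2 + R1: [0, 3, 10]
R3 ← R3 + (2)·R1: [0, 9, -6]
R4 ← R4 + (5/2)·R1: [0, 6, 2]
R3 ← R3 − (3)·R2: [0, 0, -36]
R4 ← R4 − (2)·R2: [0, 0, -18]
R5 ← R5 − R2: [0, 0, -18]
R4 ← R4 − (1/2)·R3: [0, 0, 0]
R5 ← R5 − (1/2)·R3: [0, 0, 0]
3 pivots among 3 columns.
Every column is a pivot column, so the columns are linearly independent.

yes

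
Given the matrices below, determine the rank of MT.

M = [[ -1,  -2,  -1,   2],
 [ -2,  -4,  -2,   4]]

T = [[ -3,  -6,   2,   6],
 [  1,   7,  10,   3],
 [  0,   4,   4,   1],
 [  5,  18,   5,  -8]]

First compute MT:
[[ 11,  24, -16, -29],
 [ 22,  48, -32, -58]]
Now row reduce the product.
R2 ← R2 − (2)·R1: [0, 0, 0, 0]
1 nonzero row, so rank(MT) = 1.

1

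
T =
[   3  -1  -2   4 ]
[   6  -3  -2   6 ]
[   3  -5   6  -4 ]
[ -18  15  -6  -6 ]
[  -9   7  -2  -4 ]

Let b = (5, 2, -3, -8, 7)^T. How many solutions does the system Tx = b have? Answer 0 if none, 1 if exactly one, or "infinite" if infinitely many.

0

Row reduce the augmented matrix [T | b].
R2 ← R2 − (2)·R1: [0, -1, 2, -2, -8]
R3 ← R3 − R1: [0, -4, 8, -8, -8]
R4 ← R4 + (6)·R1: [0, 9, -18, 18, 22]
R5 ← R5 + (3)·R1: [0, 4, -8, 8, 22]
R3 ← R3 − (4)·R2: [0, 0, 0, 0, 24]
R4 ← R4 + (9)·R2: [0, 0, 0, 0, -50]
R5 ← R5 + (4)·R2: [0, 0, 0, 0, -10]
R4 ← R4 + (25/12)·R3: [0, 0, 0, 0, 0]
R5 ← R5 + (5/12)·R3: [0, 0, 0, 0, 0]
The echelon form has 3 nonzero rows; the last pivot sits in the augmented column, so rank(T) = 2 but rank([T|b]) = 3.
Since the ranks differ, the system is inconsistent.
It has no solutions.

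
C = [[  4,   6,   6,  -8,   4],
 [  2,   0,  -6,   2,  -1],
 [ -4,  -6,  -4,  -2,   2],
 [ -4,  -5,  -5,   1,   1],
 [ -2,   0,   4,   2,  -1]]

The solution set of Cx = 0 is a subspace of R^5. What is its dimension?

1

Row reduce to echelon form.
R2 ← R2 − (1/2)·R1: [0, -3, -9, 6, -3]
R3 ← R3 + R1: [0, 0, 2, -10, 6]
R4 ← R4 + R1: [0, 1, 1, -7, 5]
R5 ← R5 + (1/2)·R1: [0, 3, 7, -2, 1]
R4 ← R4 + (1/3)·R2: [0, 0, -2, -5, 4]
R5 ← R5 + R2: [0, 0, -2, 4, -2]
R4 ← R4 + R3: [0, 0, 0, -15, 10]
R5 ← R5 + R3: [0, 0, 0, -6, 4]
R5 ← R5 − (2/5)·R4: [0, 0, 0, 0, 0]
4 nonzero rows, so rank(C) = 4.
C has 5 columns; by rank–nullity, nullity = 5 − 4 = 1.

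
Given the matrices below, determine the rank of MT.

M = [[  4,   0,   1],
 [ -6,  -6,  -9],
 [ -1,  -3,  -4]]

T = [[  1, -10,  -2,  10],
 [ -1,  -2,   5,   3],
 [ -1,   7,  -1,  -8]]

2

First compute MT:
[[  3, -33,  -9,  32],
 [  9,   9,  -9,  -6],
 [  6, -12,  -9,  13]]
Now row reduce the product.
R2 ← R2 − (3)·R1: [0, 108, 18, -102]
R3 ← R3 − (2)·R1: [0, 54, 9, -51]
R3 ← R3 − (1/2)·R2: [0, 0, 0, 0]
2 nonzero rows, so rank(MT) = 2.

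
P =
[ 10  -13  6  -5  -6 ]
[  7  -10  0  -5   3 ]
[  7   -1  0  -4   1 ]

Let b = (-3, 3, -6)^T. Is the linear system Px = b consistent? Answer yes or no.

yes

Row reduce the augmented matrix [P | b].
R2 ← R2 − (7/10)·R1: [0, -9/10, -21/5, -3/2, 36/5, 51/10]
R3 ← R3 − (7/10)·R1: [0, 81/10, -21/5, -1/2, 26/5, -39/10]
R3 ← R3 + (9)·R2: [0, 0, -42, -14, 70, 42]
The echelon form has 3 nonzero rows, and every pivot lies in the first 5 columns, so rank(P) = rank([P|b]) = 3.
The system is consistent.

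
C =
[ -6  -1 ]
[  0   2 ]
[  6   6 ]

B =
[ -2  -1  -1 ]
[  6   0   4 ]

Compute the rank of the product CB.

First compute CB:
[[  6,   6,   2],
 [ 12,   0,   8],
 [ 24,  -6,  18]]
Now row reduce the product.
R2 ← R2 − (2)·R1: [0, -12, 4]
R3 ← R3 − (4)·R1: [0, -30, 10]
R3 ← R3 − (5/2)·R2: [0, 0, 0]
2 nonzero rows, so rank(CB) = 2.

2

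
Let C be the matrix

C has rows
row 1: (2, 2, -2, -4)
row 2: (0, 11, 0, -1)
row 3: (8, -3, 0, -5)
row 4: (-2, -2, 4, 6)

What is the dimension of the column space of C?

4

Row reduce to echelon form.
R3 ← R3 − (4)·R1: [0, -11, 8, 11]
R4 ← R4 + R1: [0, 0, 2, 2]
R3 ← R3 + R2: [0, 0, 8, 10]
R4 ← R4 − (1/4)·R3: [0, 0, 0, -1/2]
Echelon form has 4 nonzero rows, so rank(C) = 4.
The column space has dimension equal to the rank: 4.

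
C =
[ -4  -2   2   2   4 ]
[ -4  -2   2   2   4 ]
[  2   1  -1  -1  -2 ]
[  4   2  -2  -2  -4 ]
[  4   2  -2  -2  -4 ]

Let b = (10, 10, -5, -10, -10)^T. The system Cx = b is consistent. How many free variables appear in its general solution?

Row reduce the augmented matrix [C | b].
R2 ← R2 − R1: [0, 0, 0, 0, 0, 0]
R3 ← R3 + (1/2)·R1: [0, 0, 0, 0, 0, 0]
R4 ← R4 + R1: [0, 0, 0, 0, 0, 0]
R5 ← R5 + R1: [0, 0, 0, 0, 0, 0]
The echelon form has 1 nonzero rows, and every pivot lies in the first 5 columns, so rank(C) = rank([C|b]) = 1.
The system is consistent.
Free variables = (unknowns) − (rank) = 5 − 1 = 4.

4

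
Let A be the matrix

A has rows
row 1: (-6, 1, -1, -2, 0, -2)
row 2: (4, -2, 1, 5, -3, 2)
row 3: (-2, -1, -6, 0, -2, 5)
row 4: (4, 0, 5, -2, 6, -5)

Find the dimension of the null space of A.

Row reduce to echelon form.
R2 ← R2 + (2/3)·R1: [0, -4/3, 1/3, 11/3, -3, 2/3]
R3 ← R3 − (1/3)·R1: [0, -4/3, -17/3, 2/3, -2, 17/3]
R4 ← R4 + (2/3)·R1: [0, 2/3, 13/3, -10/3, 6, -19/3]
R3 ← R3 − R2: [0, 0, -6, -3, 1, 5]
R4 ← R4 + (1/2)·R2: [0, 0, 9/2, -3/2, 9/2, -6]
R4 ← R4 + (3/4)·R3: [0, 0, 0, -15/4, 21/4, -9/4]
4 nonzero rows, so rank(A) = 4.
A has 6 columns; by rank–nullity, nullity = 6 − 4 = 2.

2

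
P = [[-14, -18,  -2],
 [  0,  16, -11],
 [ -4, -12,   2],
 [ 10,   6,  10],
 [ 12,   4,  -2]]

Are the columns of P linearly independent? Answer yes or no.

Row reduce P to echelon form.
R3 ← R3 − (2/7)·R1: [0, -48/7, 18/7]
R4 ← R4 + (5/7)·R1: [0, -48/7, 60/7]
R5 ← R5 + (6/7)·R1: [0, -80/7, -26/7]
R3 ← R3 + (3/7)·R2: [0, 0, -15/7]
R4 ← R4 + (3/7)·R2: [0, 0, 27/7]
R5 ← R5 + (5/7)·R2: [0, 0, -81/7]
R4 ← R4 + (9/5)·R3: [0, 0, 0]
R5 ← R5 − (27/5)·R3: [0, 0, 0]
3 pivots among 3 columns.
Every column is a pivot column, so the columns are linearly independent.

yes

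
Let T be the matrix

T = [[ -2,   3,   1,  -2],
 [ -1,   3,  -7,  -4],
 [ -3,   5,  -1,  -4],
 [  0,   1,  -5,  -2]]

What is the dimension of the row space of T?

2

Row reduce to echelon form.
R2 ← R2 − (1/2)·R1: [0, 3/2, -15/2, -3]
R3 ← R3 − (3/2)·R1: [0, 1/2, -5/2, -1]
R3 ← R3 − (1/3)·R2: [0, 0, 0, 0]
R4 ← R4 − (2/3)·R2: [0, 0, 0, 0]
Echelon form has 2 nonzero rows, so rank(T) = 2.
The row space has dimension equal to the rank: 2.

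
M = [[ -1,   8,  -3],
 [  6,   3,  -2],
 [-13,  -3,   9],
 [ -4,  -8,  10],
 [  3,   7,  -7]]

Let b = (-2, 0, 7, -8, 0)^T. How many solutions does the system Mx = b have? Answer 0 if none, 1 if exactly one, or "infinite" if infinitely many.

0

Row reduce the augmented matrix [M | b].
R2 ← R2 + (6)·R1: [0, 51, -20, -12]
R3 ← R3 − (13)·R1: [0, -107, 48, 33]
R4 ← R4 − (4)·R1: [0, -40, 22, 0]
R5 ← R5 + (3)·R1: [0, 31, -16, -6]
R3 ← R3 + (107/51)·R2: [0, 0, 308/51, 133/17]
R4 ← R4 + (40/51)·R2: [0, 0, 322/51, -160/17]
R5 ← R5 − (31/51)·R2: [0, 0, -196/51, 22/17]
R4 ← R4 − (23/22)·R3: [0, 0, 0, -387/22]
R5 ← R5 + (7/11)·R3: [0, 0, 0, 69/11]
R5 ← R5 + (46/129)·R4: [0, 0, 0, 0]
The echelon form has 4 nonzero rows; the last pivot sits in the augmented column, so rank(M) = 3 but rank([M|b]) = 4.
Since the ranks differ, the system is inconsistent.
It has no solutions.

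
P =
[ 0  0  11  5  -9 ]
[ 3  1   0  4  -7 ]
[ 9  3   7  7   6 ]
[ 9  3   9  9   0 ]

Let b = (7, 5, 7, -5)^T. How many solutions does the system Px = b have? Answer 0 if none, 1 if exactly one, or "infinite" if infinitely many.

0

Row reduce the augmented matrix [P | b].
Swap R1 ↔ R2
R3 ← R3 − (3)·R1: [0, 0, 7, -5, 27, -8]
R4 ← R4 − (3)·R1: [0, 0, 9, -3, 21, -20]
R3 ← R3 − (7/11)·R2: [0, 0, 0, -90/11, 360/11, -137/11]
R4 ← R4 − (9/11)·R2: [0, 0, 0, -78/11, 312/11, -283/11]
R4 ← R4 − (13/15)·R3: [0, 0, 0, 0, 0, -224/15]
The echelon form has 4 nonzero rows; the last pivot sits in the augmented column, so rank(P) = 3 but rank([P|b]) = 4.
Since the ranks differ, the system is inconsistent.
It has no solutions.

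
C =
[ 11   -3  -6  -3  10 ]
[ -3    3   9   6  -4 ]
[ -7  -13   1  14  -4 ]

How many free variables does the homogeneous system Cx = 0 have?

2

Row reduce to echelon form.
R2 ← R2 + (3/11)·R1: [0, 24/11, 81/11, 57/11, -14/11]
R3 ← R3 + (7/11)·R1: [0, -164/11, -31/11, 133/11, 26/11]
R3 ← R3 + (41/6)·R2: [0, 0, 95/2, 95/2, -19/3]
3 nonzero rows, so rank(C) = 3.
C has 5 columns; by rank–nullity, nullity = 5 − 3 = 2.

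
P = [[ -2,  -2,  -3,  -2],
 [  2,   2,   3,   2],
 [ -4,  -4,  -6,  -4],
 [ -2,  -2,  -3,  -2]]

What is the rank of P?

Row reduce to echelon form.
R2 ← R2 + R1: [0, 0, 0, 0]
R3 ← R3 − (2)·R1: [0, 0, 0, 0]
R4 ← R4 − R1: [0, 0, 0, 0]
Echelon form has 1 nonzero row, so rank(P) = 1.

1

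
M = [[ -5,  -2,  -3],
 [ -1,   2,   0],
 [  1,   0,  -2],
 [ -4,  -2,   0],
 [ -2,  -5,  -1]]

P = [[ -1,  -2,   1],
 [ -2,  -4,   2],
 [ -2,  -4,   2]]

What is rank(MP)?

1

First compute MP:
[[ 15,  30, -15],
 [ -3,  -6,   3],
 [  3,   6,  -3],
 [  8,  16,  -8],
 [ 14,  28, -14]]
Now row reduce the product.
R2 ← R2 + (1/5)·R1: [0, 0, 0]
R3 ← R3 − (1/5)·R1: [0, 0, 0]
R4 ← R4 − (8/15)·R1: [0, 0, 0]
R5 ← R5 − (14/15)·R1: [0, 0, 0]
1 nonzero row, so rank(MP) = 1.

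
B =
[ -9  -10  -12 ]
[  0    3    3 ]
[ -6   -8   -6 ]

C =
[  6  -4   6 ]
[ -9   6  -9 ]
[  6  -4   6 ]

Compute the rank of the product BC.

First compute BC:
[[-36,  24, -36],
 [ -9,   6,  -9],
 [  0,   0,   0]]
Now row reduce the product.
R2 ← R2 − (1/4)·R1: [0, 0, 0]
1 nonzero row, so rank(BC) = 1.

1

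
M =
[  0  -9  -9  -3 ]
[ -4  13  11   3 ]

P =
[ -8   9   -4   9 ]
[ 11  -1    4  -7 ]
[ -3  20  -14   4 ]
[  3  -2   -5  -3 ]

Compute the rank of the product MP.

First compute MP:
[[-81, -165, 105,  36],
 [151, 165, -101, -92]]
Now row reduce the product.
R2 ← R2 + (151/81)·R1: [0, -3850/27, 2558/27, -224/9]
2 nonzero rows, so rank(MP) = 2.

2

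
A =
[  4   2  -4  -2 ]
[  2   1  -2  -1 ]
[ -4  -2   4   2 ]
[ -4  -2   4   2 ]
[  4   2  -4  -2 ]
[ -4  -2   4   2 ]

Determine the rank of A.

1

Row reduce to echelon form.
R2 ← R2 − (1/2)·R1: [0, 0, 0, 0]
R3 ← R3 + R1: [0, 0, 0, 0]
R4 ← R4 + R1: [0, 0, 0, 0]
R5 ← R5 − R1: [0, 0, 0, 0]
R6 ← R6 + R1: [0, 0, 0, 0]
Echelon form has 1 nonzero row, so rank(A) = 1.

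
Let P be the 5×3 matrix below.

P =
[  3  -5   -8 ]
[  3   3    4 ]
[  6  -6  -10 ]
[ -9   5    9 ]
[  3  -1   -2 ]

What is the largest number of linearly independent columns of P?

2

Row reduce to echelon form.
R2 ← R2 − R1: [0, 8, 12]
R3 ← R3 − (2)·R1: [0, 4, 6]
R4 ← R4 + (3)·R1: [0, -10, -15]
R5 ← R5 − R1: [0, 4, 6]
R3 ← R3 − (1/2)·R2: [0, 0, 0]
R4 ← R4 + (5/4)·R2: [0, 0, 0]
R5 ← R5 − (1/2)·R2: [0, 0, 0]
Echelon form has 2 nonzero rows, so rank(P) = 2.
The rank gives the maximum number of linearly independent columns: 2.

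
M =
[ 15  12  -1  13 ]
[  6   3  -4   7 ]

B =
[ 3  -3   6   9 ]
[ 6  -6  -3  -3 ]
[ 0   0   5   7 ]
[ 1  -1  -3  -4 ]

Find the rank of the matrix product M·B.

2

First compute MB:
[[130, -130,  10,  40],
 [ 43, -43, -14, -11]]
Now row reduce the product.
R2 ← R2 − (43/130)·R1: [0, 0, -225/13, -315/13]
2 nonzero rows, so rank(MB) = 2.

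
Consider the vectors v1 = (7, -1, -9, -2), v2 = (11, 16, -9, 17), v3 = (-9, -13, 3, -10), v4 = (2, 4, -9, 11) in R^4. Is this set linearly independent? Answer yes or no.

Form the matrix with these vectors as rows and row reduce.
R2 ← R2 − (11/7)·R1: [0, 123/7, 36/7, 141/7]
R3 ← R3 + (9/7)·R1: [0, -100/7, -60/7, -88/7]
R4 ← R4 − (2/7)·R1: [0, 30/7, -45/7, 81/7]
R3 ← R3 + (100/123)·R2: [0, 0, -180/41, 156/41]
R4 ← R4 − (10/41)·R2: [0, 0, -315/41, 273/41]
R4 ← R4 − (7/4)·R3: [0, 0, 0, 0]
3 nonzero rows, so the 4 vectors span a space of dimension 3.
Since 3 < 4, the vectors are linearly dependent.

no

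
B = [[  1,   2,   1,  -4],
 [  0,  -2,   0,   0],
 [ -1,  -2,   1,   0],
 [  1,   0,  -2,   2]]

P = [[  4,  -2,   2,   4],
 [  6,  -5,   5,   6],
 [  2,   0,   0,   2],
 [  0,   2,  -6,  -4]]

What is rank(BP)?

First compute BP:
[[ 18, -20,  36,  34],
 [-12,  10, -10, -12],
 [-14,  12, -12, -14],
 [  0,   2, -10,  -8]]
Now row reduce the product.
R2 ← R2 + (2/3)·R1: [0, -10/3, 14, 32/3]
R3 ← R3 + (7/9)·R1: [0, -32/9, 16, 112/9]
R3 ← R3 − (16/15)·R2: [0, 0, 16/15, 16/15]
R4 ← R4 + (3/5)·R2: [0, 0, -8/5, -8/5]
R4 ← R4 + (3/2)·R3: [0, 0, 0, 0]
3 nonzero rows, so rank(BP) = 3.

3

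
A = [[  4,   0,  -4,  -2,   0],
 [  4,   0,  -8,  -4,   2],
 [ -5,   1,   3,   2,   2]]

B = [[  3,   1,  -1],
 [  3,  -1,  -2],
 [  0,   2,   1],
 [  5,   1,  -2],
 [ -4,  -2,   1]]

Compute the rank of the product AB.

First compute AB:
[[  2,  -6,  -4],
 [-16, -20,  -2],
 [-10,  -2,   4]]
Now row reduce the product.
R2 ← R2 + (8)·R1: [0, -68, -34]
R3 ← R3 + (5)·R1: [0, -32, -16]
R3 ← R3 − (8/17)·R2: [0, 0, 0]
2 nonzero rows, so rank(AB) = 2.

2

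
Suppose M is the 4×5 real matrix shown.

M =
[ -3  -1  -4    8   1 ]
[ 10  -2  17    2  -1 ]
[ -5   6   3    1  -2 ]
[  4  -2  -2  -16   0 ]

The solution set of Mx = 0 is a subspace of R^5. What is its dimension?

Row reduce to echelon form.
R2 ← R2 + (10/3)·R1: [0, -16/3, 11/3, 86/3, 7/3]
R3 ← R3 − (5/3)·R1: [0, 23/3, 29/3, -37/3, -11/3]
R4 ← R4 + (4/3)·R1: [0, -10/3, -22/3, -16/3, 4/3]
R3 ← R3 + (23/16)·R2: [0, 0, 239/16, 231/8, -5/16]
R4 ← R4 − (5/8)·R2: [0, 0, -77/8, -93/4, -1/8]
R4 ← R4 + (154/239)·R3: [0, 0, 0, -1110/239, -78/239]
4 nonzero rows, so rank(M) = 4.
M has 5 columns; by rank–nullity, nullity = 5 − 4 = 1.

1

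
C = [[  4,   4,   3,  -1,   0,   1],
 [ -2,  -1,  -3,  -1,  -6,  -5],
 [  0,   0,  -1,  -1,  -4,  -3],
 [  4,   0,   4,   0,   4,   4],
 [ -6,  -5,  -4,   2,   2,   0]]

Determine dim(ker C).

3

Row reduce to echelon form.
R2 ← R2 + (1/2)·R1: [0, 1, -3/2, -3/2, -6, -9/2]
R4 ← R4 − R1: [0, -4, 1, 1, 4, 3]
R5 ← R5 + (3/2)·R1: [0, 1, 1/2, 1/2, 2, 3/2]
R4 ← R4 + (4)·R2: [0, 0, -5, -5, -20, -15]
R5 ← R5 − R2: [0, 0, 2, 2, 8, 6]
R4 ← R4 − (5)·R3: [0, 0, 0, 0, 0, 0]
R5 ← R5 + (2)·R3: [0, 0, 0, 0, 0, 0]
3 nonzero rows, so rank(C) = 3.
C has 6 columns; by rank–nullity, nullity = 6 − 3 = 3.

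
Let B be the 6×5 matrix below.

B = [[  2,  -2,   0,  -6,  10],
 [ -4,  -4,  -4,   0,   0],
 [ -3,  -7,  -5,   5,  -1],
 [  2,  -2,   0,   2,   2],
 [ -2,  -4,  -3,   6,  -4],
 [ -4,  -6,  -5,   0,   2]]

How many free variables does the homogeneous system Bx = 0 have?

Row reduce to echelon form.
R2 ← R2 + (2)·R1: [0, -8, -4, -12, 20]
R3 ← R3 + (3/2)·R1: [0, -10, -5, -4, 14]
R4 ← R4 − R1: [0, 0, 0, 8, -8]
R5 ← R5 + R1: [0, -6, -3, 0, 6]
R6 ← R6 + (2)·R1: [0, -10, -5, -12, 22]
R3 ← R3 − (5/4)·R2: [0, 0, 0, 11, -11]
R5 ← R5 − (3/4)·R2: [0, 0, 0, 9, -9]
R6 ← R6 − (5/4)·R2: [0, 0, 0, 3, -3]
R4 ← R4 − (8/11)·R3: [0, 0, 0, 0, 0]
R5 ← R5 − (9/11)·R3: [0, 0, 0, 0, 0]
R6 ← R6 − (3/11)·R3: [0, 0, 0, 0, 0]
3 nonzero rows, so rank(B) = 3.
B has 5 columns; by rank–nullity, nullity = 5 − 3 = 2.

2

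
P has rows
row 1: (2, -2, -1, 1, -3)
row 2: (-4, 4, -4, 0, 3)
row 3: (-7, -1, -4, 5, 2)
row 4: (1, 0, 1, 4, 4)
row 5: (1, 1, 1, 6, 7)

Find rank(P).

Row reduce to echelon form.
R2 ← R2 + (2)·R1: [0, 0, -6, 2, -3]
R3 ← R3 + (7/2)·R1: [0, -8, -15/2, 17/2, -17/2]
R4 ← R4 − (1/2)·R1: [0, 1, 3/2, 7/2, 11/2]
R5 ← R5 − (1/2)·R1: [0, 2, 3/2, 11/2, 17/2]
Swap R2 ↔ R3
R4 ← R4 + (1/8)·R2: [0, 0, 9/16, 73/16, 71/16]
R5 ← R5 + (1/4)·R2: [0, 0, -3/8, 61/8, 51/8]
R4 ← R4 + (3/32)·R3: [0, 0, 0, 19/4, 133/32]
R5 ← R5 − (1/16)·R3: [0, 0, 0, 15/2, 105/16]
R5 ← R5 − (30/19)·R4: [0, 0, 0, 0, 0]
Echelon form has 4 nonzero rows, so rank(P) = 4.

4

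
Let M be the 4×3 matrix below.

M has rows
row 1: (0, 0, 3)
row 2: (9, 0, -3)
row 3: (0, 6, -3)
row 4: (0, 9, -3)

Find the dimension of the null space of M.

Row reduce to echelon form.
Swap R1 ↔ R2
Swap R2 ↔ R3
R4 ← R4 − (3/2)·R2: [0, 0, 3/2]
R4 ← R4 − (1/2)·R3: [0, 0, 0]
3 nonzero rows, so rank(M) = 3.
M has 3 columns; by rank–nullity, nullity = 3 − 3 = 0.

0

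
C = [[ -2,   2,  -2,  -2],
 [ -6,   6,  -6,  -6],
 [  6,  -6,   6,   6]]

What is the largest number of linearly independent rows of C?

Row reduce to echelon form.
R2 ← R2 − (3)·R1: [0, 0, 0, 0]
R3 ← R3 + (3)·R1: [0, 0, 0, 0]
Echelon form has 1 nonzero row, so rank(C) = 1.
The rank gives the maximum number of linearly independent rows: 1.

1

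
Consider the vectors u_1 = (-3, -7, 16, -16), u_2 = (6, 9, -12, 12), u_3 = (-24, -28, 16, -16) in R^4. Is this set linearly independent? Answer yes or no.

Form the matrix with these vectors as rows and row reduce.
R2 ← R2 + (2)·R1: [0, -5, 20, -20]
R3 ← R3 − (8)·R1: [0, 28, -112, 112]
R3 ← R3 + (28/5)·R2: [0, 0, 0, 0]
2 nonzero rows, so the 3 vectors span a space of dimension 2.
Since 2 < 3, the vectors are linearly dependent.

no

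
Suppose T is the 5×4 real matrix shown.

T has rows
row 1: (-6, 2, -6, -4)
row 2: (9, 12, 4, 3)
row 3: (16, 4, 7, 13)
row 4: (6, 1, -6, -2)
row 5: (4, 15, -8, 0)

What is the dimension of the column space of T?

Row reduce to echelon form.
R2 ← R2 + (3/2)·R1: [0, 15, -5, -3]
R3 ← R3 + (8/3)·R1: [0, 28/3, -9, 7/3]
R4 ← R4 + R1: [0, 3, -12, -6]
R5 ← R5 + (2/3)·R1: [0, 49/3, -12, -8/3]
R3 ← R3 − (28/45)·R2: [0, 0, -53/9, 21/5]
R4 ← R4 − (1/5)·R2: [0, 0, -11, -27/5]
R5 ← R5 − (49/45)·R2: [0, 0, -59/9, 3/5]
R4 ← R4 − (99/53)·R3: [0, 0, 0, -702/53]
R5 ← R5 − (59/53)·R3: [0, 0, 0, -216/53]
R5 ← R5 − (4/13)·R4: [0, 0, 0, 0]
Echelon form has 4 nonzero rows, so rank(T) = 4.
The column space has dimension equal to the rank: 4.

4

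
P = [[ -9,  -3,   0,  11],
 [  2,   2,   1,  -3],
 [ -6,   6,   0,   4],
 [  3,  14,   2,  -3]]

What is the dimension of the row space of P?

Row reduce to echelon form.
R2 ← R2 + (2/9)·R1: [0, 4/3, 1, -5/9]
R3 ← R3 − (2/3)·R1: [0, 8, 0, -10/3]
R4 ← R4 + (1/3)·R1: [0, 13, 2, 2/3]
R3 ← R3 − (6)·R2: [0, 0, -6, 0]
R4 ← R4 − (39/4)·R2: [0, 0, -31/4, 73/12]
R4 ← R4 − (31/24)·R3: [0, 0, 0, 73/12]
Echelon form has 4 nonzero rows, so rank(P) = 4.
The row space has dimension equal to the rank: 4.

4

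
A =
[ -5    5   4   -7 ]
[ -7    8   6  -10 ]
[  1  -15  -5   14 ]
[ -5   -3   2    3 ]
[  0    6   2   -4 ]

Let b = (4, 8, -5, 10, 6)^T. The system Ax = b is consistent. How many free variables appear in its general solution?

Row reduce the augmented matrix [A | b].
R2 ← R2 − (7/5)·R1: [0, 1, 2/5, -1/5, 12/5]
R3 ← R3 + (1/5)·R1: [0, -14, -21/5, 63/5, -21/5]
R4 ← R4 − R1: [0, -8, -2, 10, 6]
R3 ← R3 + (14)·R2: [0, 0, 7/5, 49/5, 147/5]
R4 ← R4 + (8)·R2: [0, 0, 6/5, 42/5, 126/5]
R5 ← R5 − (6)·R2: [0, 0, -2/5, -14/5, -42/5]
R4 ← R4 − (6/7)·R3: [0, 0, 0, 0, 0]
R5 ← R5 + (2/7)·R3: [0, 0, 0, 0, 0]
The echelon form has 3 nonzero rows, and every pivot lies in the first 4 columns, so rank(A) = rank([A|b]) = 3.
The system is consistent.
Free variables = (unknowns) − (rank) = 4 − 3 = 1.

1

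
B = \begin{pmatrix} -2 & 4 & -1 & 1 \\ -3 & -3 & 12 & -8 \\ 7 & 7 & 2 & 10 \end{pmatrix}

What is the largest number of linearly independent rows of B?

Row reduce to echelon form.
R2 ← R2 − (3/2)·R1: [0, -9, 27/2, -19/2]
R3 ← R3 + (7/2)·R1: [0, 21, -3/2, 27/2]
R3 ← R3 + (7/3)·R2: [0, 0, 30, -26/3]
Echelon form has 3 nonzero rows, so rank(B) = 3.
The rank gives the maximum number of linearly independent rows: 3.

3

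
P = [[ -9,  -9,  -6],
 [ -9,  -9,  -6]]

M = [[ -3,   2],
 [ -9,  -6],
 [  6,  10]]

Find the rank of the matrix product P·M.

First compute PM:
[[ 72, -24],
 [ 72, -24]]
Now row reduce the product.
R2 ← R2 − R1: [0, 0]
1 nonzero row, so rank(PM) = 1.

1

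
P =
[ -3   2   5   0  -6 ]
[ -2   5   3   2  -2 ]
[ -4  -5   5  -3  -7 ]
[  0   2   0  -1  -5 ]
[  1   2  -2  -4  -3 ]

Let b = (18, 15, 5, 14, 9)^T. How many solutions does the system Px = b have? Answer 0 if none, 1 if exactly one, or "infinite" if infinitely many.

Row reduce the augmented matrix [P | b].
R2 ← R2 − (2/3)·R1: [0, 11/3, -1/3, 2, 2, 3]
R3 ← R3 − (4/3)·R1: [0, -23/3, -5/3, -3, 1, -19]
R5 ← R5 + (1/3)·R1: [0, 8/3, -1/3, -4, -5, 15]
R3 ← R3 + (23/11)·R2: [0, 0, -26/11, 13/11, 57/11, -140/11]
R4 ← R4 − (6/11)·R2: [0, 0, 2/11, -23/11, -67/11, 136/11]
R5 ← R5 − (8/11)·R2: [0, 0, -1/11, -60/11, -71/11, 141/11]
R4 ← R4 + (1/13)·R3: [0, 0, 0, -2, -74/13, 148/13]
R5 ← R5 − (1/26)·R3: [0, 0, 0, -11/2, -173/26, 173/13]
R5 ← R5 − (11/4)·R4: [0, 0, 0, 0, 9, -18]
The echelon form has 5 nonzero rows, and every pivot lies in the first 5 columns, so rank(P) = rank([P|b]) = 5.
The system is consistent.
rank = 5 = number of unknowns, so the solution is unique.

1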